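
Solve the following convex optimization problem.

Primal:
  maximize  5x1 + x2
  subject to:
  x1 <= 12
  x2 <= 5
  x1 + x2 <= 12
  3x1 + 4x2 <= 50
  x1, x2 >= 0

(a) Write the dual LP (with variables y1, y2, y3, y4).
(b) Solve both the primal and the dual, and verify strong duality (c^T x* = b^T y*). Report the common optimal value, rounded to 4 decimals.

The standard primal-dual pair for 'max c^T x s.t. A x <= b, x >= 0' is:
  Dual:  min b^T y  s.t.  A^T y >= c,  y >= 0.

So the dual LP is:
  minimize  12y1 + 5y2 + 12y3 + 50y4
  subject to:
    y1 + y3 + 3y4 >= 5
    y2 + y3 + 4y4 >= 1
    y1, y2, y3, y4 >= 0

Solving the primal: x* = (12, 0).
  primal value c^T x* = 60.
Solving the dual: y* = (4, 0, 1, 0).
  dual value b^T y* = 60.
Strong duality: c^T x* = b^T y*. Confirmed.

60


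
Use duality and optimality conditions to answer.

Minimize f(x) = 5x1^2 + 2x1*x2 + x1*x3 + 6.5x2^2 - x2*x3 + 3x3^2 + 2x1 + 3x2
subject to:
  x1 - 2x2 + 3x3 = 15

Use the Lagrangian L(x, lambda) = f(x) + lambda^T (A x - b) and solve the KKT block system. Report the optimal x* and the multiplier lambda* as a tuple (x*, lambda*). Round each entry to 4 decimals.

Form the Lagrangian:
  L(x, lambda) = (1/2) x^T Q x + c^T x + lambda^T (A x - b)
Stationarity (grad_x L = 0): Q x + c + A^T lambda = 0.
Primal feasibility: A x = b.

This gives the KKT block system:
  [ Q   A^T ] [ x     ]   [-c ]
  [ A    0  ] [ lambda ] = [ b ]

Solving the linear system:
  x*      = (0.5194, -1.3162, 3.9494)
  lambda* = (-8.5107)
  f(x*)   = 62.3751

x* = (0.5194, -1.3162, 3.9494), lambda* = (-8.5107)


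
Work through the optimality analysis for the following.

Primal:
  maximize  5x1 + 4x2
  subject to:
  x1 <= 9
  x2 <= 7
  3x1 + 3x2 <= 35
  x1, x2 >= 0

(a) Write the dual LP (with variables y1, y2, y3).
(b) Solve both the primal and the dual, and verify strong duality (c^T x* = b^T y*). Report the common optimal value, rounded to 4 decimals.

The standard primal-dual pair for 'max c^T x s.t. A x <= b, x >= 0' is:
  Dual:  min b^T y  s.t.  A^T y >= c,  y >= 0.

So the dual LP is:
  minimize  9y1 + 7y2 + 35y3
  subject to:
    y1 + 3y3 >= 5
    y2 + 3y3 >= 4
    y1, y2, y3 >= 0

Solving the primal: x* = (9, 2.6667).
  primal value c^T x* = 55.6667.
Solving the dual: y* = (1, 0, 1.3333).
  dual value b^T y* = 55.6667.
Strong duality: c^T x* = b^T y*. Confirmed.

55.6667


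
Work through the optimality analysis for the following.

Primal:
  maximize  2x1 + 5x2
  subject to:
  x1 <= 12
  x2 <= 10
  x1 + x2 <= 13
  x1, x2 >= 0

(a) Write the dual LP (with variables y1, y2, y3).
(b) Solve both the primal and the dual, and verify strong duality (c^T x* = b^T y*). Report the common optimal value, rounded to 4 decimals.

The standard primal-dual pair for 'max c^T x s.t. A x <= b, x >= 0' is:
  Dual:  min b^T y  s.t.  A^T y >= c,  y >= 0.

So the dual LP is:
  minimize  12y1 + 10y2 + 13y3
  subject to:
    y1 + y3 >= 2
    y2 + y3 >= 5
    y1, y2, y3 >= 0

Solving the primal: x* = (3, 10).
  primal value c^T x* = 56.
Solving the dual: y* = (0, 3, 2).
  dual value b^T y* = 56.
Strong duality: c^T x* = b^T y*. Confirmed.

56


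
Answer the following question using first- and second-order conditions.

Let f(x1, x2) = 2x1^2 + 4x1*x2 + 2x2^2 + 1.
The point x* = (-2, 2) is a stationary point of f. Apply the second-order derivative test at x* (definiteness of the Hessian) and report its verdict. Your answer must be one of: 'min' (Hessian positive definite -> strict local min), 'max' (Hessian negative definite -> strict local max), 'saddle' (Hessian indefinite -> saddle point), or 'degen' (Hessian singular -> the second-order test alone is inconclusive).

Compute the Hessian H = grad^2 f:
  H = [[4, 4], [4, 4]]
Verify stationarity: grad f(x*) = H x* + g = (0, 0).
Eigenvalues of H: 0, 8.
H has a zero eigenvalue (singular; positive semidefinite but not definite), so H is neither positive definite, negative definite, nor indefinite. The second-order test alone is inconclusive -> degen.
(Indeed, f is constant along the null direction of H through x*, so x* is not a strict local extremum.)

degen


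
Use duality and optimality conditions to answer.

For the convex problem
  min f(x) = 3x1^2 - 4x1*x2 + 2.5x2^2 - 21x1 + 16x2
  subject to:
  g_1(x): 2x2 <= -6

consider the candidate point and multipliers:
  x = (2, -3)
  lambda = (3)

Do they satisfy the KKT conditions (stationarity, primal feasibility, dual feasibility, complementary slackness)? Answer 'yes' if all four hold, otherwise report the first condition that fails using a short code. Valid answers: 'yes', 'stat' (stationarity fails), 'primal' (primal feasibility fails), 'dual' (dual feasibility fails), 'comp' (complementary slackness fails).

Gradient of f: grad f(x) = Q x + c = (3, -7)
Constraint values g_i(x) = a_i^T x - b_i:
  g_1((2, -3)) = 0
Stationarity residual: grad f(x) + sum_i lambda_i a_i = (3, -1)
  -> stationarity FAILS
Primal feasibility (all g_i <= 0): OK
Dual feasibility (all lambda_i >= 0): OK
Complementary slackness (lambda_i * g_i(x) = 0 for all i): OK

Verdict: the first failing condition is stationarity -> stat.

stat


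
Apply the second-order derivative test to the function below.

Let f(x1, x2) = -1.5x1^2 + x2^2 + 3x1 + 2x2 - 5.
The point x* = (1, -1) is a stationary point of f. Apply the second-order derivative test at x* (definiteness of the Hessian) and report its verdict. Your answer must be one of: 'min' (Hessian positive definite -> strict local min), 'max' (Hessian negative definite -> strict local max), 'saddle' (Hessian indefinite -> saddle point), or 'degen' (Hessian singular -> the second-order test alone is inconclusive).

Compute the Hessian H = grad^2 f:
  H = [[-3, 0], [0, 2]]
Verify stationarity: grad f(x*) = H x* + g = (0, 0).
Eigenvalues of H: -3, 2.
Eigenvalues have mixed signs, so H is indefinite -> x* is a saddle point.

saddle


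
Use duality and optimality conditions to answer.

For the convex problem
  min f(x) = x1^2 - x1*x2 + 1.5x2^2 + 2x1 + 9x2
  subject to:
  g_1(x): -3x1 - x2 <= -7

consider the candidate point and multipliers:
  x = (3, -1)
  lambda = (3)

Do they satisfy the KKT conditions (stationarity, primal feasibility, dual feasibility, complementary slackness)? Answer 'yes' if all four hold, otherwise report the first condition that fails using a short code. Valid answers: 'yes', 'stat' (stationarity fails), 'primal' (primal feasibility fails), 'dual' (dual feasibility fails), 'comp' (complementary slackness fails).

Gradient of f: grad f(x) = Q x + c = (9, 3)
Constraint values g_i(x) = a_i^T x - b_i:
  g_1((3, -1)) = -1
Stationarity residual: grad f(x) + sum_i lambda_i a_i = (0, 0)
  -> stationarity OK
Primal feasibility (all g_i <= 0): OK
Dual feasibility (all lambda_i >= 0): OK
Complementary slackness (lambda_i * g_i(x) = 0 for all i): FAILS

Verdict: the first failing condition is complementary_slackness -> comp.

comp


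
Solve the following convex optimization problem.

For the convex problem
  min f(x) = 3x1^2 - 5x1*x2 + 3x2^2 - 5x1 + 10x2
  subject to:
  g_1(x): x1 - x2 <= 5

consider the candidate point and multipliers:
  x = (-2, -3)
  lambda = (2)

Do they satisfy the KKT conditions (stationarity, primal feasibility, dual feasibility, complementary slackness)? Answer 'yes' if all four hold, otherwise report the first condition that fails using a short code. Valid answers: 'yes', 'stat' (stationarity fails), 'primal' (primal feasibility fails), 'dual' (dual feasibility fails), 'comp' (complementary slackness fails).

Gradient of f: grad f(x) = Q x + c = (-2, 2)
Constraint values g_i(x) = a_i^T x - b_i:
  g_1((-2, -3)) = -4
Stationarity residual: grad f(x) + sum_i lambda_i a_i = (0, 0)
  -> stationarity OK
Primal feasibility (all g_i <= 0): OK
Dual feasibility (all lambda_i >= 0): OK
Complementary slackness (lambda_i * g_i(x) = 0 for all i): FAILS

Verdict: the first failing condition is complementary_slackness -> comp.

comp


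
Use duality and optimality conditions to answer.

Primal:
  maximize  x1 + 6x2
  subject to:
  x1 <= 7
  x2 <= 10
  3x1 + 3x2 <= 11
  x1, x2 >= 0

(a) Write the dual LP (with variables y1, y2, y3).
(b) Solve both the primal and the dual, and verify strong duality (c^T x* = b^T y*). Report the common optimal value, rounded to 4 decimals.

The standard primal-dual pair for 'max c^T x s.t. A x <= b, x >= 0' is:
  Dual:  min b^T y  s.t.  A^T y >= c,  y >= 0.

So the dual LP is:
  minimize  7y1 + 10y2 + 11y3
  subject to:
    y1 + 3y3 >= 1
    y2 + 3y3 >= 6
    y1, y2, y3 >= 0

Solving the primal: x* = (0, 3.6667).
  primal value c^T x* = 22.
Solving the dual: y* = (0, 0, 2).
  dual value b^T y* = 22.
Strong duality: c^T x* = b^T y*. Confirmed.

22


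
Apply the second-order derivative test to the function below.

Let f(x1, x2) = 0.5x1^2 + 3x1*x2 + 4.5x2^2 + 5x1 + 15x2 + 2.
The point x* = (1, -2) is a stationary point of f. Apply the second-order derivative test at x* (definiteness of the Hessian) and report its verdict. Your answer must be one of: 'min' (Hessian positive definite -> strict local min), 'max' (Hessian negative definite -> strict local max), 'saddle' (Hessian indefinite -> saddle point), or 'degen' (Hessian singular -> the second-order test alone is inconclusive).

Compute the Hessian H = grad^2 f:
  H = [[1, 3], [3, 9]]
Verify stationarity: grad f(x*) = H x* + g = (0, 0).
Eigenvalues of H: 0, 10.
H has a zero eigenvalue (singular; positive semidefinite but not definite), so H is neither positive definite, negative definite, nor indefinite. The second-order test alone is inconclusive -> degen.
(Indeed, f is constant along the null direction of H through x*, so x* is not a strict local extremum.)

degen


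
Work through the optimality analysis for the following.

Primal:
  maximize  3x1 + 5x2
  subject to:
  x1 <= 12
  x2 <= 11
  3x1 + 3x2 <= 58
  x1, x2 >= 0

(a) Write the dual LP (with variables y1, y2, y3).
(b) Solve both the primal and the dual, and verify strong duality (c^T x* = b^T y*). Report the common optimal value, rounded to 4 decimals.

The standard primal-dual pair for 'max c^T x s.t. A x <= b, x >= 0' is:
  Dual:  min b^T y  s.t.  A^T y >= c,  y >= 0.

So the dual LP is:
  minimize  12y1 + 11y2 + 58y3
  subject to:
    y1 + 3y3 >= 3
    y2 + 3y3 >= 5
    y1, y2, y3 >= 0

Solving the primal: x* = (8.3333, 11).
  primal value c^T x* = 80.
Solving the dual: y* = (0, 2, 1).
  dual value b^T y* = 80.
Strong duality: c^T x* = b^T y*. Confirmed.

80


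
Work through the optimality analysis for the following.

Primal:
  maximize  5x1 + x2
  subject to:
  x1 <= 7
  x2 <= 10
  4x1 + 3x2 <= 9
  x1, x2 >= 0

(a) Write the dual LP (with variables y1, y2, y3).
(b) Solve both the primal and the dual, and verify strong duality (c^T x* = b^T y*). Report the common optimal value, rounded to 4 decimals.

The standard primal-dual pair for 'max c^T x s.t. A x <= b, x >= 0' is:
  Dual:  min b^T y  s.t.  A^T y >= c,  y >= 0.

So the dual LP is:
  minimize  7y1 + 10y2 + 9y3
  subject to:
    y1 + 4y3 >= 5
    y2 + 3y3 >= 1
    y1, y2, y3 >= 0

Solving the primal: x* = (2.25, 0).
  primal value c^T x* = 11.25.
Solving the dual: y* = (0, 0, 1.25).
  dual value b^T y* = 11.25.
Strong duality: c^T x* = b^T y*. Confirmed.

11.25


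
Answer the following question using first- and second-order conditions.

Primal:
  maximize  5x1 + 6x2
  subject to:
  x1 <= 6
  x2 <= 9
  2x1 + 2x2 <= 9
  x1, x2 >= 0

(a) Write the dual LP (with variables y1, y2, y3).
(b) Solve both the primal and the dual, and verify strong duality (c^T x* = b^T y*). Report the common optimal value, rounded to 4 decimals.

The standard primal-dual pair for 'max c^T x s.t. A x <= b, x >= 0' is:
  Dual:  min b^T y  s.t.  A^T y >= c,  y >= 0.

So the dual LP is:
  minimize  6y1 + 9y2 + 9y3
  subject to:
    y1 + 2y3 >= 5
    y2 + 2y3 >= 6
    y1, y2, y3 >= 0

Solving the primal: x* = (0, 4.5).
  primal value c^T x* = 27.
Solving the dual: y* = (0, 0, 3).
  dual value b^T y* = 27.
Strong duality: c^T x* = b^T y*. Confirmed.

27


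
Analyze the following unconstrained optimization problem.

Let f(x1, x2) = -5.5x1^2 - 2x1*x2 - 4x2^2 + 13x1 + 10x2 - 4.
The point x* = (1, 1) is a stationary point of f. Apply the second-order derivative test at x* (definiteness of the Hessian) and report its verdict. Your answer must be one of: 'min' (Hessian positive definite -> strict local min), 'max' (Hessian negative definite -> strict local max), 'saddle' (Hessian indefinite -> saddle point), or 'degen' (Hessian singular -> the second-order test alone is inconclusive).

Compute the Hessian H = grad^2 f:
  H = [[-11, -2], [-2, -8]]
Verify stationarity: grad f(x*) = H x* + g = (0, 0).
Eigenvalues of H: -12, -7.
Both eigenvalues < 0, so H is negative definite -> x* is a strict local max.

max


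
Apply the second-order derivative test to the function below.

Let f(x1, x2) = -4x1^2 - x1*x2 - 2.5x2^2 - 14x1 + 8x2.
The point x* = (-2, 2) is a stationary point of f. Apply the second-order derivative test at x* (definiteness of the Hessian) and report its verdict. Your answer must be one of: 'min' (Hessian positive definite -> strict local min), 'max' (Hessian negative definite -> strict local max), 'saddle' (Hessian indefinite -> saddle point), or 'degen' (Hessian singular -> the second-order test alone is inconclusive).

Compute the Hessian H = grad^2 f:
  H = [[-8, -1], [-1, -5]]
Verify stationarity: grad f(x*) = H x* + g = (0, 0).
Eigenvalues of H: -8.3028, -4.6972.
Both eigenvalues < 0, so H is negative definite -> x* is a strict local max.

max


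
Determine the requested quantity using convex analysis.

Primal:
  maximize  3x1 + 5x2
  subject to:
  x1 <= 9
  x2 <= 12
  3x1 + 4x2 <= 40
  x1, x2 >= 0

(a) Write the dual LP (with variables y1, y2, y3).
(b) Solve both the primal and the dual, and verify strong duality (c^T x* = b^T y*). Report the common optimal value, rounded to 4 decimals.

The standard primal-dual pair for 'max c^T x s.t. A x <= b, x >= 0' is:
  Dual:  min b^T y  s.t.  A^T y >= c,  y >= 0.

So the dual LP is:
  minimize  9y1 + 12y2 + 40y3
  subject to:
    y1 + 3y3 >= 3
    y2 + 4y3 >= 5
    y1, y2, y3 >= 0

Solving the primal: x* = (0, 10).
  primal value c^T x* = 50.
Solving the dual: y* = (0, 0, 1.25).
  dual value b^T y* = 50.
Strong duality: c^T x* = b^T y*. Confirmed.

50


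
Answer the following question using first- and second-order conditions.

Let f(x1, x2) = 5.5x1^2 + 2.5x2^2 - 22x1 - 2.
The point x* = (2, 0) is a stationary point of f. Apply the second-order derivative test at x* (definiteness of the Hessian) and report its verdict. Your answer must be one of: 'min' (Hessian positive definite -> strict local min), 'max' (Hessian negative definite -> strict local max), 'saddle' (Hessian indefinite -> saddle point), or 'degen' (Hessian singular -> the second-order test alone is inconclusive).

Compute the Hessian H = grad^2 f:
  H = [[11, 0], [0, 5]]
Verify stationarity: grad f(x*) = H x* + g = (0, 0).
Eigenvalues of H: 5, 11.
Both eigenvalues > 0, so H is positive definite -> x* is a strict local min.

min


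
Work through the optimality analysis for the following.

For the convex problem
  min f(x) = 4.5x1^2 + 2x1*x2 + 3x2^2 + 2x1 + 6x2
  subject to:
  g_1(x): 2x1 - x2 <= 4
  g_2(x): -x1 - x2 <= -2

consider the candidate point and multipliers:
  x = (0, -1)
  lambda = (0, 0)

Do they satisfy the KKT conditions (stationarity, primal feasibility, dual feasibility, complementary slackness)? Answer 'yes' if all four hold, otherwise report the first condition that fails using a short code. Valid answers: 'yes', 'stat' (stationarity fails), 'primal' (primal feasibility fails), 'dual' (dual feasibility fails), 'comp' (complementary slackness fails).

Gradient of f: grad f(x) = Q x + c = (0, 0)
Constraint values g_i(x) = a_i^T x - b_i:
  g_1((0, -1)) = -3
  g_2((0, -1)) = 3
Stationarity residual: grad f(x) + sum_i lambda_i a_i = (0, 0)
  -> stationarity OK
Primal feasibility (all g_i <= 0): FAILS
Dual feasibility (all lambda_i >= 0): OK
Complementary slackness (lambda_i * g_i(x) = 0 for all i): OK

Verdict: the first failing condition is primal_feasibility -> primal.

primal


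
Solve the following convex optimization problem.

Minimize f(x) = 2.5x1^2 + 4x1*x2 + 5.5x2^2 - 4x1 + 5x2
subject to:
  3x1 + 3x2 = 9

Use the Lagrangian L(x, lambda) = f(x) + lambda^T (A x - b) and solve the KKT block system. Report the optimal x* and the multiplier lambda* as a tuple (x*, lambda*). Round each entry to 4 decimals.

Form the Lagrangian:
  L(x, lambda) = (1/2) x^T Q x + c^T x + lambda^T (A x - b)
Stationarity (grad_x L = 0): Q x + c + A^T lambda = 0.
Primal feasibility: A x = b.

This gives the KKT block system:
  [ Q   A^T ] [ x     ]   [-c ]
  [ A    0  ] [ lambda ] = [ b ]

Solving the linear system:
  x*      = (3.75, -0.75)
  lambda* = (-3.9167)
  f(x*)   = 8.25

x* = (3.75, -0.75), lambda* = (-3.9167)


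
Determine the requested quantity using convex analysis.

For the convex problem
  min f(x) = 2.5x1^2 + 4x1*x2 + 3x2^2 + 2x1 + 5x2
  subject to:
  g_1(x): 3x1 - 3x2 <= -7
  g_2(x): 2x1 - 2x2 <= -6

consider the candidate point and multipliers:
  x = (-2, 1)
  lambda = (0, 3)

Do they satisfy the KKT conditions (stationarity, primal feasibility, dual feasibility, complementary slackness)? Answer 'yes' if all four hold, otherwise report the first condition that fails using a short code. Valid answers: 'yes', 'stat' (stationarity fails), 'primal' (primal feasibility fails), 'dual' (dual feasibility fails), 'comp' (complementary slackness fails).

Gradient of f: grad f(x) = Q x + c = (-4, 3)
Constraint values g_i(x) = a_i^T x - b_i:
  g_1((-2, 1)) = -2
  g_2((-2, 1)) = 0
Stationarity residual: grad f(x) + sum_i lambda_i a_i = (2, -3)
  -> stationarity FAILS
Primal feasibility (all g_i <= 0): OK
Dual feasibility (all lambda_i >= 0): OK
Complementary slackness (lambda_i * g_i(x) = 0 for all i): OK

Verdict: the first failing condition is stationarity -> stat.

stat


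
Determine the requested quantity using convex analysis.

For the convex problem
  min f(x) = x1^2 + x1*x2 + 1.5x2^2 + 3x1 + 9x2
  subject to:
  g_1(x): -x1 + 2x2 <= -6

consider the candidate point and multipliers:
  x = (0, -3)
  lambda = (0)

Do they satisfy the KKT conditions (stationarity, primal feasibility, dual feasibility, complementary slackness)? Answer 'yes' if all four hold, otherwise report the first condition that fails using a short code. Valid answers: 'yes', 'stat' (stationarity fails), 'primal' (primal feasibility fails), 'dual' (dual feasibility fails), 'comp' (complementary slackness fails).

Gradient of f: grad f(x) = Q x + c = (0, 0)
Constraint values g_i(x) = a_i^T x - b_i:
  g_1((0, -3)) = 0
Stationarity residual: grad f(x) + sum_i lambda_i a_i = (0, 0)
  -> stationarity OK
Primal feasibility (all g_i <= 0): OK
Dual feasibility (all lambda_i >= 0): OK
Complementary slackness (lambda_i * g_i(x) = 0 for all i): OK

Verdict: yes, KKT holds.

yes


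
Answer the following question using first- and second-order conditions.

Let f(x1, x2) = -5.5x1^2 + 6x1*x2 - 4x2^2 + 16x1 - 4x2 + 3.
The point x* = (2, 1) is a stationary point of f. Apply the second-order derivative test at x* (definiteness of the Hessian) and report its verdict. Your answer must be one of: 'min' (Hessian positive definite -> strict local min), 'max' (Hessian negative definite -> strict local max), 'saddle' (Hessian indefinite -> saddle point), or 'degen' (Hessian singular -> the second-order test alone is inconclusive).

Compute the Hessian H = grad^2 f:
  H = [[-11, 6], [6, -8]]
Verify stationarity: grad f(x*) = H x* + g = (0, 0).
Eigenvalues of H: -15.6847, -3.3153.
Both eigenvalues < 0, so H is negative definite -> x* is a strict local max.

max


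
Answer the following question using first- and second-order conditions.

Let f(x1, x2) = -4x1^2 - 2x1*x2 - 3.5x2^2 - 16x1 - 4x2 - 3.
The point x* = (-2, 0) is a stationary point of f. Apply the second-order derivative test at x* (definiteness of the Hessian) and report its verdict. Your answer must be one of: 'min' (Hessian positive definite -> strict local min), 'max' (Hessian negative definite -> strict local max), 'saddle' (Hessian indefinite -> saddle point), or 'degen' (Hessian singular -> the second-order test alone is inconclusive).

Compute the Hessian H = grad^2 f:
  H = [[-8, -2], [-2, -7]]
Verify stationarity: grad f(x*) = H x* + g = (0, 0).
Eigenvalues of H: -9.5616, -5.4384.
Both eigenvalues < 0, so H is negative definite -> x* is a strict local max.

max


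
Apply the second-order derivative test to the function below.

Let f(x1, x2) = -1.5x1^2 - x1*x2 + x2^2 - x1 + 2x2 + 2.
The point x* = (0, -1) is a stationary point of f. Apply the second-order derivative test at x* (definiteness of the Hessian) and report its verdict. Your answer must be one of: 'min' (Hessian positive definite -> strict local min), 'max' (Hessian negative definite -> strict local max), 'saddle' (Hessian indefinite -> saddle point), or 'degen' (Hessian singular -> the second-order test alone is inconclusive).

Compute the Hessian H = grad^2 f:
  H = [[-3, -1], [-1, 2]]
Verify stationarity: grad f(x*) = H x* + g = (0, 0).
Eigenvalues of H: -3.1926, 2.1926.
Eigenvalues have mixed signs, so H is indefinite -> x* is a saddle point.

saddle


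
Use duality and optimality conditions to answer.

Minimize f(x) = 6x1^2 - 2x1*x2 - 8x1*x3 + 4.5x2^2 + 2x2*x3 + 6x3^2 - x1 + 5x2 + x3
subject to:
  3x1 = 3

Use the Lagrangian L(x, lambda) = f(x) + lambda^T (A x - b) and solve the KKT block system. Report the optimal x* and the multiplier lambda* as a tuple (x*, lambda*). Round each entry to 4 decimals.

Form the Lagrangian:
  L(x, lambda) = (1/2) x^T Q x + c^T x + lambda^T (A x - b)
Stationarity (grad_x L = 0): Q x + c + A^T lambda = 0.
Primal feasibility: A x = b.

This gives the KKT block system:
  [ Q   A^T ] [ x     ]   [-c ]
  [ A    0  ] [ lambda ] = [ b ]

Solving the linear system:
  x*      = (1, -0.4808, 0.6635)
  lambda* = (-2.2179)
  f(x*)   = 1.9567

x* = (1, -0.4808, 0.6635), lambda* = (-2.2179)


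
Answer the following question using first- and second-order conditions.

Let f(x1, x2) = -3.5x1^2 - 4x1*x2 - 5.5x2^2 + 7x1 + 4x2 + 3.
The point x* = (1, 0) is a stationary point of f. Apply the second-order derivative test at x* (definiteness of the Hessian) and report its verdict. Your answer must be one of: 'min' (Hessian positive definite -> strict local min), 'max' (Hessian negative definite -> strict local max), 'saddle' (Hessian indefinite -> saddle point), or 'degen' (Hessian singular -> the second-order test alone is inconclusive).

Compute the Hessian H = grad^2 f:
  H = [[-7, -4], [-4, -11]]
Verify stationarity: grad f(x*) = H x* + g = (0, 0).
Eigenvalues of H: -13.4721, -4.5279.
Both eigenvalues < 0, so H is negative definite -> x* is a strict local max.

max


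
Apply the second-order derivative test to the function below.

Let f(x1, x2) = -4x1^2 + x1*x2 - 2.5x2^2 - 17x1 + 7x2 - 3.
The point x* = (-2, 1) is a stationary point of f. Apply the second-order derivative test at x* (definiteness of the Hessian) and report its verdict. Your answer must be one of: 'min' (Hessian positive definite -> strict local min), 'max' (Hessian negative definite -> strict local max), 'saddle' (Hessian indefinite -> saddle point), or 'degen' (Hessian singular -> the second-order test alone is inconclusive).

Compute the Hessian H = grad^2 f:
  H = [[-8, 1], [1, -5]]
Verify stationarity: grad f(x*) = H x* + g = (0, 0).
Eigenvalues of H: -8.3028, -4.6972.
Both eigenvalues < 0, so H is negative definite -> x* is a strict local max.

max


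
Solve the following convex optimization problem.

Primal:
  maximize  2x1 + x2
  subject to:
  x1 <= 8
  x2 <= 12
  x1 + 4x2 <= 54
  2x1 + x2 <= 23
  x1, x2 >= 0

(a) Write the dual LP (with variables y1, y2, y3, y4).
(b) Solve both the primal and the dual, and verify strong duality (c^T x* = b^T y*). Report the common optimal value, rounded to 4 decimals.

The standard primal-dual pair for 'max c^T x s.t. A x <= b, x >= 0' is:
  Dual:  min b^T y  s.t.  A^T y >= c,  y >= 0.

So the dual LP is:
  minimize  8y1 + 12y2 + 54y3 + 23y4
  subject to:
    y1 + y3 + 2y4 >= 2
    y2 + 4y3 + y4 >= 1
    y1, y2, y3, y4 >= 0

Solving the primal: x* = (5.5, 12).
  primal value c^T x* = 23.
Solving the dual: y* = (0, 0, 0, 1).
  dual value b^T y* = 23.
Strong duality: c^T x* = b^T y*. Confirmed.

23


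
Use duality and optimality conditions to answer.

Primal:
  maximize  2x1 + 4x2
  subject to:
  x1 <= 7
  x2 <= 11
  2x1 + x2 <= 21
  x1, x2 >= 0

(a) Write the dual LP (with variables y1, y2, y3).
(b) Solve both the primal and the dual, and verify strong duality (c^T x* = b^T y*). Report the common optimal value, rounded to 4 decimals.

The standard primal-dual pair for 'max c^T x s.t. A x <= b, x >= 0' is:
  Dual:  min b^T y  s.t.  A^T y >= c,  y >= 0.

So the dual LP is:
  minimize  7y1 + 11y2 + 21y3
  subject to:
    y1 + 2y3 >= 2
    y2 + y3 >= 4
    y1, y2, y3 >= 0

Solving the primal: x* = (5, 11).
  primal value c^T x* = 54.
Solving the dual: y* = (0, 3, 1).
  dual value b^T y* = 54.
Strong duality: c^T x* = b^T y*. Confirmed.

54


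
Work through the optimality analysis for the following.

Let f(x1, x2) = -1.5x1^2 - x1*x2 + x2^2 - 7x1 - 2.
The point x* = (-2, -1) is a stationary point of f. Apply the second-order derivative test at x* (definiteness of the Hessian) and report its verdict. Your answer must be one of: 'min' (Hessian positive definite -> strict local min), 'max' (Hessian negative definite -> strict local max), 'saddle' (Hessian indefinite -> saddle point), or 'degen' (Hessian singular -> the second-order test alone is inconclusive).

Compute the Hessian H = grad^2 f:
  H = [[-3, -1], [-1, 2]]
Verify stationarity: grad f(x*) = H x* + g = (0, 0).
Eigenvalues of H: -3.1926, 2.1926.
Eigenvalues have mixed signs, so H is indefinite -> x* is a saddle point.

saddle


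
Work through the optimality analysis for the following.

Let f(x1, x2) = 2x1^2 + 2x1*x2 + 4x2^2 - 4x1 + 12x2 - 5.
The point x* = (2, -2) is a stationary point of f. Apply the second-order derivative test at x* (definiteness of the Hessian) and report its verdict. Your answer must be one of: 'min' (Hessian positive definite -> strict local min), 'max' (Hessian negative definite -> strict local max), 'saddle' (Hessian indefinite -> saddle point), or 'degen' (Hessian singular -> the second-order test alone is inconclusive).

Compute the Hessian H = grad^2 f:
  H = [[4, 2], [2, 8]]
Verify stationarity: grad f(x*) = H x* + g = (0, 0).
Eigenvalues of H: 3.1716, 8.8284.
Both eigenvalues > 0, so H is positive definite -> x* is a strict local min.

min


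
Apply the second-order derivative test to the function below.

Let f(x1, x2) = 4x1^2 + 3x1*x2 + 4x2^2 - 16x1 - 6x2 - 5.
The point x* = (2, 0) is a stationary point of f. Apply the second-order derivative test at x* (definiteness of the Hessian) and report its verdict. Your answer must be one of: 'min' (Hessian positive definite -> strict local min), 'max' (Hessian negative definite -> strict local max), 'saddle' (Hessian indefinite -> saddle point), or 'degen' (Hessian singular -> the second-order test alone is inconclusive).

Compute the Hessian H = grad^2 f:
  H = [[8, 3], [3, 8]]
Verify stationarity: grad f(x*) = H x* + g = (0, 0).
Eigenvalues of H: 5, 11.
Both eigenvalues > 0, so H is positive definite -> x* is a strict local min.

min


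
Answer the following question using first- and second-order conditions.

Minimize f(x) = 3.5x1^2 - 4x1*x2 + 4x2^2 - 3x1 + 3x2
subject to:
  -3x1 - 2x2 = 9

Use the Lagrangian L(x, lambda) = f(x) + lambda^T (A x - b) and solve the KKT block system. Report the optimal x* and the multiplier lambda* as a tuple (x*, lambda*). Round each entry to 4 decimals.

Form the Lagrangian:
  L(x, lambda) = (1/2) x^T Q x + c^T x + lambda^T (A x - b)
Stationarity (grad_x L = 0): Q x + c + A^T lambda = 0.
Primal feasibility: A x = b.

This gives the KKT block system:
  [ Q   A^T ] [ x     ]   [-c ]
  [ A    0  ] [ lambda ] = [ b ]

Solving the linear system:
  x*      = (-1.7432, -1.8851)
  lambda* = (-2.5541)
  f(x*)   = 11.2804

x* = (-1.7432, -1.8851), lambda* = (-2.5541)


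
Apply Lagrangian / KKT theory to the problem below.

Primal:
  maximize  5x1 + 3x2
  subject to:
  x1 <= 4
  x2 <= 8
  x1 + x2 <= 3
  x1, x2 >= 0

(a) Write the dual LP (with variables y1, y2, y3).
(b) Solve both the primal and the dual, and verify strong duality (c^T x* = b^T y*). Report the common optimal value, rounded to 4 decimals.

The standard primal-dual pair for 'max c^T x s.t. A x <= b, x >= 0' is:
  Dual:  min b^T y  s.t.  A^T y >= c,  y >= 0.

So the dual LP is:
  minimize  4y1 + 8y2 + 3y3
  subject to:
    y1 + y3 >= 5
    y2 + y3 >= 3
    y1, y2, y3 >= 0

Solving the primal: x* = (3, 0).
  primal value c^T x* = 15.
Solving the dual: y* = (0, 0, 5).
  dual value b^T y* = 15.
Strong duality: c^T x* = b^T y*. Confirmed.

15


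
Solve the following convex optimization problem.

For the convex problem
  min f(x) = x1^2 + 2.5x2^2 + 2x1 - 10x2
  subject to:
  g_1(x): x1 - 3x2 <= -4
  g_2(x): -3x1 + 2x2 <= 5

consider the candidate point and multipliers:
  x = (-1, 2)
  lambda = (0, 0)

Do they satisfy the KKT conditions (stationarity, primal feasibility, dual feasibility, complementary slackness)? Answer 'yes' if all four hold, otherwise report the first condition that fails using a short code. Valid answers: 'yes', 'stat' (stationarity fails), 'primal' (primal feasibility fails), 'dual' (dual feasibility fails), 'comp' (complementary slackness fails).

Gradient of f: grad f(x) = Q x + c = (0, 0)
Constraint values g_i(x) = a_i^T x - b_i:
  g_1((-1, 2)) = -3
  g_2((-1, 2)) = 2
Stationarity residual: grad f(x) + sum_i lambda_i a_i = (0, 0)
  -> stationarity OK
Primal feasibility (all g_i <= 0): FAILS
Dual feasibility (all lambda_i >= 0): OK
Complementary slackness (lambda_i * g_i(x) = 0 for all i): OK

Verdict: the first failing condition is primal_feasibility -> primal.

primal


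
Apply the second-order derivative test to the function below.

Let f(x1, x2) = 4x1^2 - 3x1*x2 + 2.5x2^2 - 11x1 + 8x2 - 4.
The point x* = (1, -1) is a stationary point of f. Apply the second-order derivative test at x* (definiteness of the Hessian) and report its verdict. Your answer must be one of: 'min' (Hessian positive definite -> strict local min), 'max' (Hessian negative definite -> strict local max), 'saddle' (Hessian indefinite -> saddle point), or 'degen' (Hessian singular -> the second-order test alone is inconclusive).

Compute the Hessian H = grad^2 f:
  H = [[8, -3], [-3, 5]]
Verify stationarity: grad f(x*) = H x* + g = (0, 0).
Eigenvalues of H: 3.1459, 9.8541.
Both eigenvalues > 0, so H is positive definite -> x* is a strict local min.

min


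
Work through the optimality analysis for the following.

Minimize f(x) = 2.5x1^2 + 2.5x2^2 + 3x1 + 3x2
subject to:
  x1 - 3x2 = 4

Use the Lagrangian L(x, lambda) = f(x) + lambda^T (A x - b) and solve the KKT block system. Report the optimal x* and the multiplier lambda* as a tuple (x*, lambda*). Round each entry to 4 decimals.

Form the Lagrangian:
  L(x, lambda) = (1/2) x^T Q x + c^T x + lambda^T (A x - b)
Stationarity (grad_x L = 0): Q x + c + A^T lambda = 0.
Primal feasibility: A x = b.

This gives the KKT block system:
  [ Q   A^T ] [ x     ]   [-c ]
  [ A    0  ] [ lambda ] = [ b ]

Solving the linear system:
  x*      = (-0.32, -1.44)
  lambda* = (-1.4)
  f(x*)   = 0.16

x* = (-0.32, -1.44), lambda* = (-1.4)


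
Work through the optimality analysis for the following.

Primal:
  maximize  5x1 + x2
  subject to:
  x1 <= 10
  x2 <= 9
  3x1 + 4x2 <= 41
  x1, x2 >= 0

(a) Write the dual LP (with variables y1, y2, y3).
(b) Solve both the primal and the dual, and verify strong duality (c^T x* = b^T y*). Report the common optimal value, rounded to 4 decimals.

The standard primal-dual pair for 'max c^T x s.t. A x <= b, x >= 0' is:
  Dual:  min b^T y  s.t.  A^T y >= c,  y >= 0.

So the dual LP is:
  minimize  10y1 + 9y2 + 41y3
  subject to:
    y1 + 3y3 >= 5
    y2 + 4y3 >= 1
    y1, y2, y3 >= 0

Solving the primal: x* = (10, 2.75).
  primal value c^T x* = 52.75.
Solving the dual: y* = (4.25, 0, 0.25).
  dual value b^T y* = 52.75.
Strong duality: c^T x* = b^T y*. Confirmed.

52.75


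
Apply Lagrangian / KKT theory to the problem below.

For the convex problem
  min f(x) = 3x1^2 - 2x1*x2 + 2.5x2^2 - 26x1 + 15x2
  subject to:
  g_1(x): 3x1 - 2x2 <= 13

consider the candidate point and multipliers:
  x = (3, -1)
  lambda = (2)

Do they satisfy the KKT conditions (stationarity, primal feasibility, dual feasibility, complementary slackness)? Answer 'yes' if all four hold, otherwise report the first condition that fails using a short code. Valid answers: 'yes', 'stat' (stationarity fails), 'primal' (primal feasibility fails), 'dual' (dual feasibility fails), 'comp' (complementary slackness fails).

Gradient of f: grad f(x) = Q x + c = (-6, 4)
Constraint values g_i(x) = a_i^T x - b_i:
  g_1((3, -1)) = -2
Stationarity residual: grad f(x) + sum_i lambda_i a_i = (0, 0)
  -> stationarity OK
Primal feasibility (all g_i <= 0): OK
Dual feasibility (all lambda_i >= 0): OK
Complementary slackness (lambda_i * g_i(x) = 0 for all i): FAILS

Verdict: the first failing condition is complementary_slackness -> comp.

comp


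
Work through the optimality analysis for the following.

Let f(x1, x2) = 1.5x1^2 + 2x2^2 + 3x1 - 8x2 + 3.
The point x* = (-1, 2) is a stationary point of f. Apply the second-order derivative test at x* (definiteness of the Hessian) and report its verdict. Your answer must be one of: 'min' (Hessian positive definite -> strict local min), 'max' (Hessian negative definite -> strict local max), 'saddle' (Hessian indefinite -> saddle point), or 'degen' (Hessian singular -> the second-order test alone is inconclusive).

Compute the Hessian H = grad^2 f:
  H = [[3, 0], [0, 4]]
Verify stationarity: grad f(x*) = H x* + g = (0, 0).
Eigenvalues of H: 3, 4.
Both eigenvalues > 0, so H is positive definite -> x* is a strict local min.

min


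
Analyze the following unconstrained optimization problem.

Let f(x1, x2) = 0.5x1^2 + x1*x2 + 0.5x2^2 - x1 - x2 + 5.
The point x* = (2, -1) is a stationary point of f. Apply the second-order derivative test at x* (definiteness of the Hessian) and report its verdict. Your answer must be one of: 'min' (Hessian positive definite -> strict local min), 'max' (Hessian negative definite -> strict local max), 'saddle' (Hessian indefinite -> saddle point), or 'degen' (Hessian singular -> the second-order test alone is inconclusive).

Compute the Hessian H = grad^2 f:
  H = [[1, 1], [1, 1]]
Verify stationarity: grad f(x*) = H x* + g = (0, 0).
Eigenvalues of H: 0, 2.
H has a zero eigenvalue (singular; positive semidefinite but not definite), so H is neither positive definite, negative definite, nor indefinite. The second-order test alone is inconclusive -> degen.
(Indeed, f is constant along the null direction of H through x*, so x* is not a strict local extremum.)

degen


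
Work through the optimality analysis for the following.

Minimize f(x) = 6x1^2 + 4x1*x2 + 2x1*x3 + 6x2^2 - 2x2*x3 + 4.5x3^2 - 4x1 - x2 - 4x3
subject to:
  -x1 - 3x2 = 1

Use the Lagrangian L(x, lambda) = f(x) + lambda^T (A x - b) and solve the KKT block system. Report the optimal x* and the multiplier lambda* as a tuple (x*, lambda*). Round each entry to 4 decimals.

Form the Lagrangian:
  L(x, lambda) = (1/2) x^T Q x + c^T x + lambda^T (A x - b)
Stationarity (grad_x L = 0): Q x + c + A^T lambda = 0.
Primal feasibility: A x = b.

This gives the KKT block system:
  [ Q   A^T ] [ x     ]   [-c ]
  [ A    0  ] [ lambda ] = [ b ]

Solving the linear system:
  x*      = (0.2712, -0.4237, 0.29)
  lambda* = (-1.86)
  f(x*)   = 0.0194

x* = (0.2712, -0.4237, 0.29), lambda* = (-1.86)


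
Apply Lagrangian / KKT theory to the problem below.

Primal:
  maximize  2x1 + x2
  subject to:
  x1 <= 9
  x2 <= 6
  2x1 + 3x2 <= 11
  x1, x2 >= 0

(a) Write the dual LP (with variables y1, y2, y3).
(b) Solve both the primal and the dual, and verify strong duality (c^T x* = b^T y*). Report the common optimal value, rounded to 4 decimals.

The standard primal-dual pair for 'max c^T x s.t. A x <= b, x >= 0' is:
  Dual:  min b^T y  s.t.  A^T y >= c,  y >= 0.

So the dual LP is:
  minimize  9y1 + 6y2 + 11y3
  subject to:
    y1 + 2y3 >= 2
    y2 + 3y3 >= 1
    y1, y2, y3 >= 0

Solving the primal: x* = (5.5, 0).
  primal value c^T x* = 11.
Solving the dual: y* = (0, 0, 1).
  dual value b^T y* = 11.
Strong duality: c^T x* = b^T y*. Confirmed.

11


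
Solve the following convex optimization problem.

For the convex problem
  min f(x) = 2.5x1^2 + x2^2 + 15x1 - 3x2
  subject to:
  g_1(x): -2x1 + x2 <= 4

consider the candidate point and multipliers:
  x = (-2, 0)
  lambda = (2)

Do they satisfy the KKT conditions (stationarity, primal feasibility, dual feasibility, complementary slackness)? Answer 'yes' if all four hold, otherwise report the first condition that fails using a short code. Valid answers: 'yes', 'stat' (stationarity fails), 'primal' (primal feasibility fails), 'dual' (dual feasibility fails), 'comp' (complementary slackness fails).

Gradient of f: grad f(x) = Q x + c = (5, -3)
Constraint values g_i(x) = a_i^T x - b_i:
  g_1((-2, 0)) = 0
Stationarity residual: grad f(x) + sum_i lambda_i a_i = (1, -1)
  -> stationarity FAILS
Primal feasibility (all g_i <= 0): OK
Dual feasibility (all lambda_i >= 0): OK
Complementary slackness (lambda_i * g_i(x) = 0 for all i): OK

Verdict: the first failing condition is stationarity -> stat.

stat


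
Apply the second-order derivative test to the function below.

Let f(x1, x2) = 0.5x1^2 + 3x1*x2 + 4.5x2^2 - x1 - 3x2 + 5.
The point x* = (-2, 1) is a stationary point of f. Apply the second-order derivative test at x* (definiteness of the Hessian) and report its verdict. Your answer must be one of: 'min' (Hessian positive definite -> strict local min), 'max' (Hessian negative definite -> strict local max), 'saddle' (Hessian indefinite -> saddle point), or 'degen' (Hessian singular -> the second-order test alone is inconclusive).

Compute the Hessian H = grad^2 f:
  H = [[1, 3], [3, 9]]
Verify stationarity: grad f(x*) = H x* + g = (0, 0).
Eigenvalues of H: 0, 10.
H has a zero eigenvalue (singular; positive semidefinite but not definite), so H is neither positive definite, negative definite, nor indefinite. The second-order test alone is inconclusive -> degen.
(Indeed, f is constant along the null direction of H through x*, so x* is not a strict local extremum.)

degen


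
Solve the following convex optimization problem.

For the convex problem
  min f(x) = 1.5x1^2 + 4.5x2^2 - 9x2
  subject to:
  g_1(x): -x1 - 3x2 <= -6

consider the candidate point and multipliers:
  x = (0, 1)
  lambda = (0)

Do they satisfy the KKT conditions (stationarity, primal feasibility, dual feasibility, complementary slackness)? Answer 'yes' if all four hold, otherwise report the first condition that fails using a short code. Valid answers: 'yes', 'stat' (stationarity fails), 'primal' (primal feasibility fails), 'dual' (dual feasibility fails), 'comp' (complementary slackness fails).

Gradient of f: grad f(x) = Q x + c = (0, 0)
Constraint values g_i(x) = a_i^T x - b_i:
  g_1((0, 1)) = 3
Stationarity residual: grad f(x) + sum_i lambda_i a_i = (0, 0)
  -> stationarity OK
Primal feasibility (all g_i <= 0): FAILS
Dual feasibility (all lambda_i >= 0): OK
Complementary slackness (lambda_i * g_i(x) = 0 for all i): OK

Verdict: the first failing condition is primal_feasibility -> primal.

primal


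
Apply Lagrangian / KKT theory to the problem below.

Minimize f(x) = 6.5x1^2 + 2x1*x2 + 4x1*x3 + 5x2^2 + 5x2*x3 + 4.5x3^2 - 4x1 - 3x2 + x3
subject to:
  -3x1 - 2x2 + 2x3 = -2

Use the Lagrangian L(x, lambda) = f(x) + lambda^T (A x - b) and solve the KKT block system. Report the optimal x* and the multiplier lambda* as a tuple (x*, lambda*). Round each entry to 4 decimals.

Form the Lagrangian:
  L(x, lambda) = (1/2) x^T Q x + c^T x + lambda^T (A x - b)
Stationarity (grad_x L = 0): Q x + c + A^T lambda = 0.
Primal feasibility: A x = b.

This gives the KKT block system:
  [ Q   A^T ] [ x     ]   [-c ]
  [ A    0  ] [ lambda ] = [ b ]

Solving the linear system:
  x*      = (0.2538, 0.3155, -0.3039)
  lambda* = (-0.4286)
  f(x*)   = -1.5613

x* = (0.2538, 0.3155, -0.3039), lambda* = (-0.4286)
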